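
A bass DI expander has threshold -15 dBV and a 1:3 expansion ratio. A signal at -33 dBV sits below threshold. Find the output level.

-69 dBV

Below threshold, a 1:3 expander applies gain = (3−1)×(T − x) of attenuation.
(3−1) × 18 = 36 dB, so output = -33 − 36 = -69 dBV.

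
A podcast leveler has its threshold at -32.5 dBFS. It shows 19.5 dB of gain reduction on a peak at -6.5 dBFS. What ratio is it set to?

Input overshoot = -6.5 − (-32.5) = 26 dB.
Output overshoot = 26 − 19.5 = 6.5 dB.
Ratio = input overshoot / output overshoot = 26 / 6.5 = 4.

4:1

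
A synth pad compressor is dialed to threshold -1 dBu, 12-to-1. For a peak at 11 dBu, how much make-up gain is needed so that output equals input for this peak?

11 dB

Without make-up, output = threshold + overshoot/12 = -1 + 1 = 0 dBu.
Gap to target: 11 dB.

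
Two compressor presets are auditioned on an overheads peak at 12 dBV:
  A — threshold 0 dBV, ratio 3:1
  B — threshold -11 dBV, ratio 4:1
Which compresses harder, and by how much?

B, by 9.25 dB

A: 12 dB over, compressed to 4 dB over, so 8 dB of GR.
B: 23 dB over, compressed to 5.75 dB over, so 17.25 dB of GR.
B reduces 9.25 dB more.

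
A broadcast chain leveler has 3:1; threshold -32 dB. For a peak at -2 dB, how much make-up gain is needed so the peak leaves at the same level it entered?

Without make-up, output = threshold + overshoot/3 = -32 + 10 = -22 dB.
Gap to target: 20 dB.

20 dB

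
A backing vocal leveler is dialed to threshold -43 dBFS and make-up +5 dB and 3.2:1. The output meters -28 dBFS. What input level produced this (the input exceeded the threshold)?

-11 dBFS

Remove make-up: -28 − 5 = -33 dBFS.
That's 10 dB above the -43 dBFS threshold.
Input overshoot = R × output overshoot = 32 dB → input = -43 + 32 = -11 dBFS.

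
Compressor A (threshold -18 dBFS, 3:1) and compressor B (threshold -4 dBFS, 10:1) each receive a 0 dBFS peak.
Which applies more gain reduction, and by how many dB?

A, by 8.4 dB

A: GR = 18 − 18/3 = 12 dB.
B: GR = 4 − 4/10 = 3.6 dB.
A reduces 8.4 dB more.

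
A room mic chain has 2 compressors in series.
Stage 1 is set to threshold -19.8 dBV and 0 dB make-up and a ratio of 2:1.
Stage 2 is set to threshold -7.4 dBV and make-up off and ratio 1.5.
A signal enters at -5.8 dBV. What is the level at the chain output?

Stage 1: 14 dB above -19.8 dBV, reduced 2:1 to 7 dB above → -12.8 dBV.
Stage 2: -12.8 dBV ≤ -7.4 dBV, so stage 2 doesn't engage; output -12.8 dBV.

-12.8 dBV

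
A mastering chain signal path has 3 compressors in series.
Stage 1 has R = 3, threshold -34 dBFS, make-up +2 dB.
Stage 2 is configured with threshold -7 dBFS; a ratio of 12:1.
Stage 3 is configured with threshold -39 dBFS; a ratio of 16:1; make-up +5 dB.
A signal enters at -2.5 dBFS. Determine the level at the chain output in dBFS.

-32.90625 dBFS

Stage 1: overshoot 31.5 dB → 31.5/3 = 10.5 dB → -23.5 dBFS; +2 dB make-up → -21.5 dBFS.
Stage 2: -21.5 dBFS ≤ -7 dBFS, so stage 2 doesn't engage; output -21.5 dBFS.
Stage 3: -21.5 dBFS is 17.5 dB over -39 dBFS; at 16:1 that becomes 1.09375 dB over, giving -37.90625 dBFS; +5 dB make-up → -32.90625 dBFS.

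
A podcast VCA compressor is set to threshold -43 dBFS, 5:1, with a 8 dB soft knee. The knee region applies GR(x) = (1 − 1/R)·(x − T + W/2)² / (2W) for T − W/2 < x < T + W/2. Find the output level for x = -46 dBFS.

x − T + W/2 = -46 − (-43) + 4 = 1.
GR = (1 − 1/5) × 1² / 16 = 0.8 × 1 / 16 = 0.05 dB.
Output = -46 − 0.05 = -46.05 dBFS.

-46.05 dBFS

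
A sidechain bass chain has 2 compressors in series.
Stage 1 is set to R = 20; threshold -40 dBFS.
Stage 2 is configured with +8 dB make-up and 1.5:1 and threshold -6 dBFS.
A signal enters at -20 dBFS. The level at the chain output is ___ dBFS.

-31 dBFS

Stage 1: overshoot 20 dB → 20/20 = 1 dB → -39 dBFS.
Stage 2: -39 dBFS is at or below the -6 dBFS threshold — no compression; make-up brings it to -31 dBFS.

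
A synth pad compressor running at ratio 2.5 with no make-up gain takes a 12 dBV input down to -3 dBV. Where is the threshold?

-13 dBV

Gain reduction = 12 − (-3) = 15 dB; output overshoot = GR / (R − 1) = 15 / 1.5 = 10 dB.
Threshold = output − output overshoot = -3 − 10 = -13 dBV.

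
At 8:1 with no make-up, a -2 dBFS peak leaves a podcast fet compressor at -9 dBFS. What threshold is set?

Input is 8 dB above T (since output overshoot × R = input overshoot: (-9 − T)·8 = -2 − T gives T = -10 dBFS).
Check: -10 + (-2 − (-10))/8 = -10 + 1 = -9 dBFS. ✓

-10 dBFS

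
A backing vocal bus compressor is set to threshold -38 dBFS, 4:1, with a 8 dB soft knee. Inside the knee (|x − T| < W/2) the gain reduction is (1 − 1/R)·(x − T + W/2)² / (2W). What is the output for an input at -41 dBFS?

-41.046875 dBFS

x − T + W/2 = -41 − (-38) + 4 = 1.
GR = (1 − 1/4) × 1² / 16 = 0.75 × 1 / 16 = 0.046875 dB.
Output = -41 − 0.046875 = -41.046875 dBFS.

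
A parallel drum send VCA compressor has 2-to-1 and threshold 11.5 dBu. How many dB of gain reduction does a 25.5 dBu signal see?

7 dB

Overshoot = 25.5 − 11.5 = 14 dB.
After 2:1 compression the overshoot becomes 14/2 = 7 dB.
GR = overshoot in − overshoot out = 14 − 7 = 7 dB.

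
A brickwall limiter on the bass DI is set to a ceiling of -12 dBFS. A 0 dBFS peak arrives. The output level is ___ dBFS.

-12 dBFS

A brickwall limiter is an ∞:1 compressor: any input above the ceiling is clamped to -12 dBFS.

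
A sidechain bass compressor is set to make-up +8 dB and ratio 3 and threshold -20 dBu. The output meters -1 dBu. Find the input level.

Remove make-up: -1 − 8 = -9 dBu.
That's 11 dB above the -20 dBu threshold.
Undo the ratio: input overshoot = 11 × 3 = 33 dB, giving input = 13 dBu.

13 dBu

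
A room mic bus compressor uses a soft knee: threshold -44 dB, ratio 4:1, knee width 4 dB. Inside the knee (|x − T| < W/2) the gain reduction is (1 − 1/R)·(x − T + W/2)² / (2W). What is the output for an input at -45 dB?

x − T + W/2 = -45 − (-44) + 2 = 1.
GR = (1 − 1/4) × 1² / 8 = 0.75 × 1 / 8 = 0.09375 dB.
Output = -45 − 0.09375 = -45.09375 dB.

-45.09375 dB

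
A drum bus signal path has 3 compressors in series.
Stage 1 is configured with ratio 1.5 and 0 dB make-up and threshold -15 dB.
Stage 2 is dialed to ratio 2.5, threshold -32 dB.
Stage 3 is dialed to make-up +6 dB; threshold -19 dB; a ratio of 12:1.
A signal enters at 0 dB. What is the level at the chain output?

-15.2 dB

Stage 1: overshoot 15 dB → 15/1.5 = 10 dB → -5 dB.
Stage 2: overshoot 27 dB → 27/2.5 = 10.8 dB → -21.2 dB.
Stage 3: -21.2 dB is at or below the -19 dB threshold — no compression; make-up brings it to -15.2 dB.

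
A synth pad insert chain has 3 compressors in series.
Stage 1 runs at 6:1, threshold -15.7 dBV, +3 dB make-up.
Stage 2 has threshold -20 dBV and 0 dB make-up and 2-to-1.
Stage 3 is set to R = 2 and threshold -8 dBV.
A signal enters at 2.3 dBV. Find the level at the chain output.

-14.85 dBV

Stage 1: 18 dB above -15.7 dBV, reduced 6:1 to 3 dB above → -12.7 dBV; +3 dB make-up → -9.7 dBV.
Stage 2: overshoot 10.3 dB → 10.3/2 = 5.15 dB → -14.85 dBV.
Stage 3: -14.85 dBV ≤ -8 dBV, so stage 3 doesn't engage; output -14.85 dBV.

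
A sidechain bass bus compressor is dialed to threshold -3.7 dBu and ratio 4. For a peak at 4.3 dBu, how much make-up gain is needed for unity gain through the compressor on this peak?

6 dB

Without make-up, output = threshold + overshoot/4 = -3.7 + 2 = -1.7 dBu.
Gap to target: 6 dB.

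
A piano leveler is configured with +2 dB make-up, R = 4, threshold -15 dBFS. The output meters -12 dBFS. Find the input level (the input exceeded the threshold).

-11 dBFS

Stripping the +2 dB make-up gives -14 dBFS at the gain stage.
That's 1 dB above the -15 dBFS threshold.
Input overshoot = R × output overshoot = 4 dB → input = -15 + 4 = -11 dBFS.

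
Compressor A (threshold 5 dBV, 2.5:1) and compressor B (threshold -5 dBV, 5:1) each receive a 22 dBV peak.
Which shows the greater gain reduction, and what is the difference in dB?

B, by 11.4 dB

A: 17 dB over, compressed to 6.8 dB over, so 10.2 dB of GR.
B: 27 dB over, compressed to 5.4 dB over, so 21.6 dB of GR.
B reduces 11.4 dB more.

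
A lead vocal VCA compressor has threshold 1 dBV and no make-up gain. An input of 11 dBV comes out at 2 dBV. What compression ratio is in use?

10:1

Input overshoot = 11 − 1 = 10 dB; output overshoot = 2 − 1 = 1 dB.
Ratio = 10 / 1 = 10.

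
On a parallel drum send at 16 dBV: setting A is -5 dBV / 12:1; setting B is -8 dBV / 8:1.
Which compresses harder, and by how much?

B, by 1.75 dB

A: 21 dB over, compressed to 1.75 dB over, so 19.25 dB of GR.
B: 24 dB over, compressed to 3 dB over, so 21 dB of GR.
Difference: 1.75 dB in favour of B.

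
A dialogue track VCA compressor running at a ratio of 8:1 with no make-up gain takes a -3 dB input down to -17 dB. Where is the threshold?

-19 dB

Let T be the threshold. Output overshoot = (input overshoot)/R, so -17 − T = (-3 − T)/8.
8·(-17 − T) = -3 − T → 7·T = -136 − (-3) = -133.
T = -133/7 = -19 dB.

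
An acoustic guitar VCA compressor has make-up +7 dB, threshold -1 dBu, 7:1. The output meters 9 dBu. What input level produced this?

Before make-up, the level was 9 − 7 = 2 dBu.
Post-compression overshoot = 2 − (-1) = 3 dB.
Input overshoot = R × output overshoot = 21 dB → input = -1 + 21 = 20 dBu.

20 dBu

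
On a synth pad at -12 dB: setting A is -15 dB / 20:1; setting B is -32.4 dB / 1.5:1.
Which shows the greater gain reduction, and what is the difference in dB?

B, by 3.95 dB

A: GR = 3 − 3/20 = 2.85 dB.
B: GR = 20.4 − 20.4/1.5 = 6.8 dB.
B reduces 3.95 dB more.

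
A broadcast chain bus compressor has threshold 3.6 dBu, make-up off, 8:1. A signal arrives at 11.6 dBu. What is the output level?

The input is 8 dB above the 3.6 dBu threshold.
The 8 dB excess becomes 1 dB after 8:1 reduction.
That puts the output at 4.6 dBu.

4.6 dBu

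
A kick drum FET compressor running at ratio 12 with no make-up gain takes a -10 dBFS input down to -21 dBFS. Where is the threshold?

Input is 12 dB above T (since output overshoot × R = input overshoot: (-21 − T)·12 = -10 − T gives T = -22 dBFS).
Check: -22 + (-10 − (-22))/12 = -22 + 1 = -21 dBFS. ✓

-22 dBFS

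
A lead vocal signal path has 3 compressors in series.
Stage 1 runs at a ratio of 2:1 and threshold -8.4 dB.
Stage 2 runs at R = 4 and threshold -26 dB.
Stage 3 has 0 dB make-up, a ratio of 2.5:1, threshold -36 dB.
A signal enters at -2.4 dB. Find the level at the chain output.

-29.94 dB

Stage 1: overshoot 6 dB → 6/2 = 3 dB → -5.4 dB.
Stage 2: 20.6 dB above -26 dB, reduced 4:1 to 5.15 dB above → -20.85 dB.
Stage 3: -20.85 dB is 15.15 dB over -36 dB; at 2.5:1 that becomes 6.06 dB over, giving -29.94 dB.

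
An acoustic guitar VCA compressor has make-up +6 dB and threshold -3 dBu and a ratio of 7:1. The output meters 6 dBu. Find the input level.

Remove make-up: 6 − 6 = 0 dBu.
Post-compression overshoot = 0 − (-3) = 3 dB.
Undo the ratio: input overshoot = 3 × 7 = 21 dB, giving input = 18 dBu.

18 dBu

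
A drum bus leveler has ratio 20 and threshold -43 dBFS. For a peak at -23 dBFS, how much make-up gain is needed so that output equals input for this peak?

19 dB

Without make-up, output = threshold + overshoot/20 = -43 + 1 = -42 dBFS.
Gap to target: 19 dB.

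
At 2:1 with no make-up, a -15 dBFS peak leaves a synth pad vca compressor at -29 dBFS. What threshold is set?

-43 dBFS

Let T be the threshold. Output overshoot = (input overshoot)/R, so -29 − T = (-15 − T)/2.
2·(-29 − T) = -15 − T → 1·T = -58 − (-15) = -43.
T = -43/1 = -43 dBFS.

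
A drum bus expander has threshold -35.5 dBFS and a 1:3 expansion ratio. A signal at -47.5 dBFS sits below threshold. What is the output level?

-71.5 dBFS

Below threshold, a 1:3 expander applies gain = (3−1)×(T − x) of attenuation.
(3−1) × 12 = 24 dB, so output = -47.5 − 24 = -71.5 dBFS.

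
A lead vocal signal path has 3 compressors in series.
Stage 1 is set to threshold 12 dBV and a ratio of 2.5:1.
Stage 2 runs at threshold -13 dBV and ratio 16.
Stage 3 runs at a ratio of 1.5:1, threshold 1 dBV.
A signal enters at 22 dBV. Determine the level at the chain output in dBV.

-11.1875 dBV

Stage 1: overshoot 10 dB → 10/2.5 = 4 dB → 16 dBV.
Stage 2: 16 dBV is 29 dB over -13 dBV; at 16:1 that becomes 1.8125 dB over, giving -11.1875 dBV.
Stage 3: -11.1875 dBV ≤ 1 dBV, so stage 3 doesn't engage; output -11.1875 dBV.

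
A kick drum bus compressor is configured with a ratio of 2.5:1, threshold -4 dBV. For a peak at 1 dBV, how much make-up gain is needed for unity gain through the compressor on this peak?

Overshoot 5 dB → 5/2.5 = 2 dB after compression, so the compressed level is -4 + 2 = -2 dBV.
Make-up = target − compressed = 1 − (-2) = 3 dB.

3 dB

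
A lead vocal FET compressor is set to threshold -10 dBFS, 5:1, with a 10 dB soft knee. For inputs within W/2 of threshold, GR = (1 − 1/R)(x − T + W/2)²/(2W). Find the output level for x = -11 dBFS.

x − T + W/2 = -11 − (-10) + 5 = 4.
GR = (1 − 1/5) × 4² / 20 = 0.8 × 16 / 20 = 0.64 dB.
Output = -11 − 0.64 = -11.64 dBFS.

-11.64 dBFS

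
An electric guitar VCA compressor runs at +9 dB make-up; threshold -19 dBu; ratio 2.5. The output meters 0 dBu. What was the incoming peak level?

Stripping the +9 dB make-up gives -9 dBu at the gain stage.
Post-compression overshoot = -9 − (-19) = 10 dB.
Undo the ratio: input overshoot = 10 × 2.5 = 25 dB, giving input = 6 dBu.

6 dBu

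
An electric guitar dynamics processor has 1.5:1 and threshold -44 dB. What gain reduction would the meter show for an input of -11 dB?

Overshoot = -11 − (-44) = 33 dB.
At 1.5:1, output sits 33/1.5 = 22 dB above threshold.
Gain reduction = 33 − 22 = 11 dB.

11 dB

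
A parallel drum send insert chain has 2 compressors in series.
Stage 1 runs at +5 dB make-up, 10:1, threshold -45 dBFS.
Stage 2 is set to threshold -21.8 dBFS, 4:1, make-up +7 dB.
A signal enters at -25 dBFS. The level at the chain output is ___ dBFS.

Stage 1: -25 dBFS is 20 dB over -45 dBFS; at 10:1 that becomes 2 dB over, giving -43 dBFS; +5 dB make-up → -38 dBFS.
Stage 2: -38 dBFS ≤ -21.8 dBFS, so stage 2 doesn't engage; make-up brings it to -31 dBFS.

-31 dBFS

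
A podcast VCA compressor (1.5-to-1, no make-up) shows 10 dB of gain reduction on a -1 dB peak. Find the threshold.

Let T be the threshold. Output overshoot = (input overshoot)/R, so -11 − T = (-1 − T)/1.5.
1.5·(-11 − T) = -1 − T → 0.5·T = -16.5 − (-1) = -15.5.
T = -15.5/0.5 = -31 dB.

-31 dB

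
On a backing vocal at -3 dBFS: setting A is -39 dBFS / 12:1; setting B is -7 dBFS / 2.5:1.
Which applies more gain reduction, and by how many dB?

A, by 30.6 dB

A: GR = 36 − 36/12 = 33 dB.
B: GR = 4 − 4/2.5 = 2.4 dB.
A reduces 30.6 dB more.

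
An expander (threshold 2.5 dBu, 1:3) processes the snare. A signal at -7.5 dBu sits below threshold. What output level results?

Below threshold, a 1:3 expander applies gain = (3−1)×(T − x) of attenuation.
(3−1) × 10 = 20 dB, so output = -7.5 − 20 = -27.5 dBu.

-27.5 dBu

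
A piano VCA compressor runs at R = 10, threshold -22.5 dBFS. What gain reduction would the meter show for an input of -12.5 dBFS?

9 dB

The signal is 10 dB above threshold.
At 10:1, output sits 10/10 = 1 dB above threshold.
So the signal is attenuated by 10 − 1 = 9 dB.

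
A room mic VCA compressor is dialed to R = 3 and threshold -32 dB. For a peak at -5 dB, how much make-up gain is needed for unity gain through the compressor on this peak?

Without make-up, output = threshold + overshoot/3 = -32 + 9 = -23 dB.
Gap to target: 18 dB.

18 dB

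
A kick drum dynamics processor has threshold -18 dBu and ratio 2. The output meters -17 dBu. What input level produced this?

Post-compression overshoot = -17 − (-18) = 1 dB.
Input overshoot = R × output overshoot = 2 dB → input = -18 + 2 = -16 dBu.

-16 dBu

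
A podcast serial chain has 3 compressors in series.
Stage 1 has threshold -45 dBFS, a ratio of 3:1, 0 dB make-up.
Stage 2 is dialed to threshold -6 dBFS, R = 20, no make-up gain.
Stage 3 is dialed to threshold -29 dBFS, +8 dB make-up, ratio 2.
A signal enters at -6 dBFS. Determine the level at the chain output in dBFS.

Stage 1: overshoot 39 dB → 39/3 = 13 dB → -32 dBFS.
Stage 2: -32 dBFS ≤ -6 dBFS, so stage 2 doesn't engage; output -32 dBFS.
Stage 3: below threshold (-32 ≤ -29); passes unchanged; make-up brings it to -24 dBFS.

-24 dBFS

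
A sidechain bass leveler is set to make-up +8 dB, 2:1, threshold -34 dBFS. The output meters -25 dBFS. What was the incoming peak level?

Stripping the +8 dB make-up gives -33 dBFS at the gain stage.
That's 1 dB above the -34 dBFS threshold.
Undo the ratio: input overshoot = 1 × 2 = 2 dB, giving input = -32 dBFS.

-32 dBFS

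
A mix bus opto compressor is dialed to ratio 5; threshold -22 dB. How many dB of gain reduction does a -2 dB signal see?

16 dB

The signal is 20 dB above threshold.
At 5:1, output sits 20/5 = 4 dB above threshold.
So the signal is attenuated by 20 − 4 = 16 dB.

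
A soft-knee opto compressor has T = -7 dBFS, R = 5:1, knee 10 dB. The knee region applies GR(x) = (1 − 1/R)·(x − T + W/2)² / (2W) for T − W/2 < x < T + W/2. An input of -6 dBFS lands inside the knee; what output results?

x − T + W/2 = -6 − (-7) + 5 = 6.
GR = (1 − 1/5) × 6² / 20 = 0.8 × 36 / 20 = 1.44 dB.
Output = -6 − 1.44 = -7.44 dBFS.

-7.44 dBFS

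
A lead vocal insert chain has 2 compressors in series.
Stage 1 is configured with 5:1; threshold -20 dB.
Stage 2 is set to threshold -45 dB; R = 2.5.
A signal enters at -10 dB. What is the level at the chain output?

-34.2 dB

Stage 1: overshoot 10 dB → 10/5 = 2 dB → -18 dB.
Stage 2: 27 dB above -45 dB, reduced 2.5:1 to 10.8 dB above → -34.2 dB.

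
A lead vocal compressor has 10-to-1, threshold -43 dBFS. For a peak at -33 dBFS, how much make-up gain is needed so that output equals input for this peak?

9 dB

Overshoot 10 dB → 10/10 = 1 dB after compression, so the compressed level is -43 + 1 = -42 dBFS.
Make-up = target − compressed = -33 − (-42) = 9 dB.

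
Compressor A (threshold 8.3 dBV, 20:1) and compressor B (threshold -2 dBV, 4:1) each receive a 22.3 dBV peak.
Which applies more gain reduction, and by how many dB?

B, by 4.925 dB

A: 14 dB over, compressed to 0.7 dB over, so 13.3 dB of GR.
B: 24.3 dB over, compressed to 6.075 dB over, so 18.225 dB of GR.
B reduces 4.925 dB more.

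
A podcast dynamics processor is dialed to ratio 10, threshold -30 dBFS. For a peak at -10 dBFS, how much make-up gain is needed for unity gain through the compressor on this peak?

18 dB

Without make-up, output = threshold + overshoot/10 = -30 + 2 = -28 dBFS.
Gap to target: 18 dB.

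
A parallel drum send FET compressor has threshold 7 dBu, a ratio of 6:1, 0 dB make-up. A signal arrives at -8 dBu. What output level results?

-8 dBu

-8 dBu is 15 dB below the 7 dBu threshold, so no gain reduction is applied.
Output = input = -8 dBu.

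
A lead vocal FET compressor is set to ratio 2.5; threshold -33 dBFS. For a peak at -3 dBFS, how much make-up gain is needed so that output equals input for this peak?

18 dB

Without make-up, output = threshold + overshoot/2.5 = -33 + 12 = -21 dBFS.
Gap to target: 18 dB.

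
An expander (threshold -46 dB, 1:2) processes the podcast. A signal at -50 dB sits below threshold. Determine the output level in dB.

Undershoot = (-46) − (-50) = 4 dB.
At 1:2, that expands to 8 dB under threshold.
Output = -46 − 8 = -54 dB.

-54 dB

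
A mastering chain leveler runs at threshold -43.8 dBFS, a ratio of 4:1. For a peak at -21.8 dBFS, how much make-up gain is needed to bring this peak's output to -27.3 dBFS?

11 dB

Overshoot 22 dB → 22/4 = 5.5 dB after compression, so the compressed level is -43.8 + 5.5 = -38.3 dBFS.
Make-up = target − compressed = -27.3 − (-38.3) = 11 dB.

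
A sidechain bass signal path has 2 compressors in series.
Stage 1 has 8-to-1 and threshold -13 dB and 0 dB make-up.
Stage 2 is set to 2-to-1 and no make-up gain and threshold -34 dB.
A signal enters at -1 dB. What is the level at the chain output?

Stage 1: -1 dB is 12 dB over -13 dB; at 8:1 that becomes 1.5 dB over, giving -11.5 dB.
Stage 2: -11.5 dB is 22.5 dB over -34 dB; at 2:1 that becomes 11.25 dB over, giving -22.75 dB.

-22.75 dB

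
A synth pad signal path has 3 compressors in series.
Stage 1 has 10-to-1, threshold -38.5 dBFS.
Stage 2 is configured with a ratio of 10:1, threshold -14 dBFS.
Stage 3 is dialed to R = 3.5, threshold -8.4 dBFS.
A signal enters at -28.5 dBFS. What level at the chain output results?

-37.5 dBFS

Stage 1: 10 dB above -38.5 dBFS, reduced 10:1 to 1 dB above → -37.5 dBFS.
Stage 2: -37.5 dBFS is at or below the -14 dBFS threshold — no compression; output -37.5 dBFS.
Stage 3: below threshold (-37.5 ≤ -8.4); passes unchanged; output -37.5 dBFS.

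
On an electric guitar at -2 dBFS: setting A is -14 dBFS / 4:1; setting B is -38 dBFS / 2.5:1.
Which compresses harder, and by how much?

B, by 12.6 dB

A: overshoot 12 dB → output overshoot 3 dB → GR 9 dB.
B: overshoot 36 dB → output overshoot 14.4 dB → GR 21.6 dB.
B reduces 12.6 dB more.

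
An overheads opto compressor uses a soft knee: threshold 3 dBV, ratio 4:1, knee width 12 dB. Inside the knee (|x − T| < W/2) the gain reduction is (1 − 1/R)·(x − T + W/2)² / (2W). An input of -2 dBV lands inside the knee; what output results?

x − T + W/2 = -2 − 3 + 6 = 1.
GR = (1 − 1/4) × 1² / 24 = 0.75 × 1 / 24 = 0.03125 dB.
Output = -2 − 0.03125 = -2.03125 dBV.

-2.03125 dBV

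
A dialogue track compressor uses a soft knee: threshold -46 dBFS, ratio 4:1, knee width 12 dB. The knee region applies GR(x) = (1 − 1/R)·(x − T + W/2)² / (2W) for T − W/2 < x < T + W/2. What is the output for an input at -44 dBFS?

x − T + W/2 = -44 − (-46) + 6 = 8.
GR = (1 − 1/4) × 8² / 24 = 0.75 × 64 / 24 = 2 dB.
Output = -44 − 2 = -46 dBFS.

-46 dBFS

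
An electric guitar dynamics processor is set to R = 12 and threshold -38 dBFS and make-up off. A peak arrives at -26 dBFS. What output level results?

The input is 12 dB above the -38 dBFS threshold.
At 12:1 the overshoot is divided by 12, leaving 1 dB above threshold.
So the level is -38 + 1 = -37 dBFS.

-37 dBFS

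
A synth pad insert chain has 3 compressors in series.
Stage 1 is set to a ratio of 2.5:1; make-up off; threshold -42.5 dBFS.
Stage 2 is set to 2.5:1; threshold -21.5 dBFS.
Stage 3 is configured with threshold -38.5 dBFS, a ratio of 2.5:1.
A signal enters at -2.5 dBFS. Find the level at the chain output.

Stage 1: overshoot 40 dB → 40/2.5 = 16 dB → -26.5 dBFS.
Stage 2: below threshold (-26.5 ≤ -21.5); passes unchanged; output -26.5 dBFS.
Stage 3: -26.5 dBFS is 12 dB over -38.5 dBFS; at 2.5:1 that becomes 4.8 dB over, giving -33.7 dBFS.

-33.7 dBFS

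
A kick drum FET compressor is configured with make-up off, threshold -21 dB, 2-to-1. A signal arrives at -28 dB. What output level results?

-28 dB

-28 dB is 7 dB below the -21 dB threshold, so no gain reduction is applied.
Output = input = -28 dB.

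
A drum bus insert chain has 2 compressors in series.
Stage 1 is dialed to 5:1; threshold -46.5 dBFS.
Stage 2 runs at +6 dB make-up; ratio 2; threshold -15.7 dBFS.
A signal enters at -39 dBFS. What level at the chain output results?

Stage 1: -39 dBFS is 7.5 dB over -46.5 dBFS; at 5:1 that becomes 1.5 dB over, giving -45 dBFS.
Stage 2: -45 dBFS ≤ -15.7 dBFS, so stage 2 doesn't engage; make-up brings it to -39 dBFS.

-39 dBFS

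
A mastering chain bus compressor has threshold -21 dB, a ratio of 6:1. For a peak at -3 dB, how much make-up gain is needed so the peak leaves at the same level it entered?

Without make-up, output = threshold + overshoot/6 = -21 + 3 = -18 dB.
Gap to target: 15 dB.

15 dB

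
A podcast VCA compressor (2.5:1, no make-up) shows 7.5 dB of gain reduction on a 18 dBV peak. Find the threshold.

Gain reduction = 18 − 10.5 = 7.5 dB; output overshoot = GR / (R − 1) = 7.5 / 1.5 = 5 dB.
Threshold = output − output overshoot = 10.5 − 5 = 5.5 dBV.

5.5 dBV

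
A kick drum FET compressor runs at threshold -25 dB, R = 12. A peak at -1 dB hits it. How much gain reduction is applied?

22 dB

Overshoot = -1 − (-25) = 24 dB.
After 12:1 compression the overshoot becomes 24/12 = 2 dB.
Gain reduction = 24 − 2 = 22 dB.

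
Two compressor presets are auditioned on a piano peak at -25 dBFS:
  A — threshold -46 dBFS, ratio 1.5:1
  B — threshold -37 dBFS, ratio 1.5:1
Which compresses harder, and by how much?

A, by 3 dB

A: 21 dB over, compressed to 14 dB over, so 7 dB of GR.
B: 12 dB over, compressed to 8 dB over, so 4 dB of GR.
Difference: 3 dB in favour of A.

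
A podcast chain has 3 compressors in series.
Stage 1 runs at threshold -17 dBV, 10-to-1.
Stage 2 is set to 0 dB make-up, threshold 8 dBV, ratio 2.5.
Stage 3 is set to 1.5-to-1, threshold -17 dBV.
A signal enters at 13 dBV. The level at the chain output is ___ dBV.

-15 dBV

Stage 1: 30 dB above -17 dBV, reduced 10:1 to 3 dB above → -14 dBV.
Stage 2: -14 dBV is at or below the 8 dBV threshold — no compression; output -14 dBV.
Stage 3: overshoot 3 dB → 3/1.5 = 2 dB → -15 dBV.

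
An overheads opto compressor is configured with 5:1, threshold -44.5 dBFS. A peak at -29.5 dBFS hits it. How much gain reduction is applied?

The signal is 15 dB above threshold.
A 5:1 ratio leaves 3 dB of that excess.
So the signal is attenuated by 15 − 3 = 12 dB.

12 dB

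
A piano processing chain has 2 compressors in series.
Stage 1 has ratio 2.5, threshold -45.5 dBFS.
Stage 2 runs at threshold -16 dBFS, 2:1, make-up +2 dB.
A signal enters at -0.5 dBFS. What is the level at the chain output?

Stage 1: 45 dB above -45.5 dBFS, reduced 2.5:1 to 18 dB above → -27.5 dBFS.
Stage 2: -27.5 dBFS ≤ -16 dBFS, so stage 2 doesn't engage; make-up brings it to -25.5 dBFS.

-25.5 dBFS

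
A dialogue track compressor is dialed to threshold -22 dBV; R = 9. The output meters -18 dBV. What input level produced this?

14 dBV

Post-compression overshoot = -18 − (-22) = 4 dB.
Undo the ratio: input overshoot = 4 × 9 = 36 dB, giving input = 14 dBV.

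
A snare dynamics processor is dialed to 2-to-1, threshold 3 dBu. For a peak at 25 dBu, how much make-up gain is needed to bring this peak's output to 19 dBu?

The peak compresses to 3 + 22/2 = 14 dBu.
To reach 19 dBu requires 19 − 14 = 5 dB of make-up.

5 dB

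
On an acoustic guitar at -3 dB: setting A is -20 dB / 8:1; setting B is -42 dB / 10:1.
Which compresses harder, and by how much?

A: 17 dB over, compressed to 2.125 dB over, so 14.875 dB of GR.
B: 39 dB over, compressed to 3.9 dB over, so 35.1 dB of GR.
B reduces 20.225 dB more.

B, by 20.225 dB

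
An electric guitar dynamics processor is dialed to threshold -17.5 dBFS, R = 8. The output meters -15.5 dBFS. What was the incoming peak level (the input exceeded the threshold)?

-1.5 dBFS

Post-compression overshoot = -15.5 − (-17.5) = 2 dB.
Undo the ratio: input overshoot = 2 × 8 = 16 dB, giving input = -1.5 dBFS.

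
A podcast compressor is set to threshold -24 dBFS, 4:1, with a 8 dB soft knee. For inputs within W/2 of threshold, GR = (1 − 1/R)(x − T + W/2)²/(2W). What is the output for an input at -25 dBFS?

x − T + W/2 = -25 − (-24) + 4 = 3.
GR = (1 − 1/4) × 3² / 16 = 0.75 × 9 / 16 = 0.421875 dB.
Output = -25 − 0.421875 = -25.421875 dBFS.

-25.421875 dBFS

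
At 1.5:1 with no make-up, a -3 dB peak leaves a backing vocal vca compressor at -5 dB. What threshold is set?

Gain reduction = -3 − (-5) = 2 dB; output overshoot = GR / (R − 1) = 2 / 0.5 = 4 dB.
Threshold = output − output overshoot = -5 − 4 = -9 dB.

-9 dB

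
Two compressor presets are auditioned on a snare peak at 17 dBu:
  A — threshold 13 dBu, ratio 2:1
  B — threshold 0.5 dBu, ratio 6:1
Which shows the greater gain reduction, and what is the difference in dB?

A: overshoot 4 dB → output overshoot 2 dB → GR 2 dB.
B: overshoot 16.5 dB → output overshoot 2.75 dB → GR 13.75 dB.
B reduces 11.75 dB more.

B, by 11.75 dB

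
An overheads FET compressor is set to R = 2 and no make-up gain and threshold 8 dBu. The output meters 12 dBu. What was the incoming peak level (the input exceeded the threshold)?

That's 4 dB above the 8 dBu threshold.
Input overshoot = R × output overshoot = 8 dB → input = 8 + 8 = 16 dBu.

16 dBu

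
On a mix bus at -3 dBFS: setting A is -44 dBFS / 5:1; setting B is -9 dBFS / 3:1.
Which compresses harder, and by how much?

A: 41 dB over, compressed to 8.2 dB over, so 32.8 dB of GR.
B: 6 dB over, compressed to 2 dB over, so 4 dB of GR.
A reduces 28.8 dB more.

A, by 28.8 dB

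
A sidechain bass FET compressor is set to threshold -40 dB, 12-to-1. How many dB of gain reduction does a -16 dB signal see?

22 dB

The signal is 24 dB above threshold.
A 12:1 ratio leaves 2 dB of that excess.
GR = overshoot in − overshoot out = 24 − 2 = 22 dB.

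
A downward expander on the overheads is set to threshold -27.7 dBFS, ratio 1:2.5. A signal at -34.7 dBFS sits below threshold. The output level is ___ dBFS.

-45.2 dBFS

Below threshold, a 1:2.5 expander applies gain = (2.5−1)×(T − x) of attenuation.
(2.5−1) × 7 = 10.5 dB, so output = -34.7 − 10.5 = -45.2 dBFS.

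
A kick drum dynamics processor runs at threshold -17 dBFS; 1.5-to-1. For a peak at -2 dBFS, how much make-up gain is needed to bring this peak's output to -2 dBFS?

5 dB

Without make-up, output = threshold + overshoot/1.5 = -17 + 10 = -7 dBFS.
Gap to target: 5 dB.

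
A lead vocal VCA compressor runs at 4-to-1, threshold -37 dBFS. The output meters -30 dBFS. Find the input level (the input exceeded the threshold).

Post-compression overshoot = -30 − (-37) = 7 dB.
Input overshoot = R × output overshoot = 28 dB → input = -37 + 28 = -9 dBFS.

-9 dBFS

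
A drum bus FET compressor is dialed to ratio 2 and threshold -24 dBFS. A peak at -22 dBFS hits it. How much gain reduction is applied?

1 dB

The signal is 2 dB above threshold.
At 2:1, output sits 2/2 = 1 dB above threshold.
Gain reduction = 2 − 1 = 1 dB.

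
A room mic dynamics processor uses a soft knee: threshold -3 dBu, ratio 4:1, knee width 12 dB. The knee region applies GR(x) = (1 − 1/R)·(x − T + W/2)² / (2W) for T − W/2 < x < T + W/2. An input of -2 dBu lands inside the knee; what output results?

x − T + W/2 = -2 − (-3) + 6 = 7.
GR = (1 − 1/4) × 7² / 24 = 0.75 × 49 / 24 = 1.53125 dB.
Output = -2 − 1.53125 = -3.53125 dBu.

-3.53125 dBu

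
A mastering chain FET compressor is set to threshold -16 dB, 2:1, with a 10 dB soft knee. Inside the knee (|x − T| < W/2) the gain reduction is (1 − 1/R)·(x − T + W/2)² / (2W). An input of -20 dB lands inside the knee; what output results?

-20.025 dB

x − T + W/2 = -20 − (-16) + 5 = 1.
GR = (1 − 1/2) × 1² / 20 = 0.5 × 1 / 20 = 0.025 dB.
Output = -20 − 0.025 = -20.025 dB.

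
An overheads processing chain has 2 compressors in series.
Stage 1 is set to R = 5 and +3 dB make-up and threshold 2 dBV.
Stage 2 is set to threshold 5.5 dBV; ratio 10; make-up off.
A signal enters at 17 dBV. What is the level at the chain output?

Stage 1: overshoot 15 dB → 15/5 = 3 dB → 5 dBV; +3 dB make-up → 8 dBV.
Stage 2: 2.5 dB above 5.5 dBV, reduced 10:1 to 0.25 dB above → 5.75 dBV.

5.75 dBV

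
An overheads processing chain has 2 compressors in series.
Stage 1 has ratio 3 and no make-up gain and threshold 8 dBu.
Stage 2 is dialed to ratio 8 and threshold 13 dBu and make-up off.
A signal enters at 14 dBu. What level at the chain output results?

Stage 1: 6 dB above 8 dBu, reduced 3:1 to 2 dB above → 10 dBu.
Stage 2: below threshold (10 ≤ 13); passes unchanged; output 10 dBu.

10 dBu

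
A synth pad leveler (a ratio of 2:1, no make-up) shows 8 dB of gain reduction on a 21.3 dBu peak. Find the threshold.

Gain reduction = 21.3 − 13.3 = 8 dB; output overshoot = GR / (R − 1) = 8 / 1 = 8 dB.
Threshold = output − output overshoot = 13.3 − 8 = 5.3 dBu.

5.3 dBu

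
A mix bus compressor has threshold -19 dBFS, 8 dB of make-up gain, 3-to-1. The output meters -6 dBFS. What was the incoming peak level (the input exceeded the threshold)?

-4 dBFS

Stripping the +8 dB make-up gives -14 dBFS at the gain stage.
Post-compression overshoot = -14 − (-19) = 5 dB.
Undo the ratio: input overshoot = 5 × 3 = 15 dB, giving input = -4 dBFS.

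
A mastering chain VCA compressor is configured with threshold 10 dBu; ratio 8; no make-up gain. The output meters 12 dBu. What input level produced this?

26 dBu

The compressed level sits 12 − 10 = 2 dB over threshold.
Input overshoot = R × output overshoot = 16 dB → input = 10 + 16 = 26 dBu.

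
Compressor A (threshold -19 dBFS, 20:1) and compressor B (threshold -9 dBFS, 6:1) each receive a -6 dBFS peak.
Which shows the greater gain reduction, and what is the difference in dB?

A: overshoot 13 dB → output overshoot 0.65 dB → GR 12.35 dB.
B: overshoot 3 dB → output overshoot 0.5 dB → GR 2.5 dB.
A reduces 9.85 dB more.

A, by 9.85 dB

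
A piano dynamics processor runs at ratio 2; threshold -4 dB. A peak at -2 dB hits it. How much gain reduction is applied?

1 dB

The signal is 2 dB above threshold.
At 2:1, output sits 2/2 = 1 dB above threshold.
Gain reduction = 2 − 1 = 1 dB.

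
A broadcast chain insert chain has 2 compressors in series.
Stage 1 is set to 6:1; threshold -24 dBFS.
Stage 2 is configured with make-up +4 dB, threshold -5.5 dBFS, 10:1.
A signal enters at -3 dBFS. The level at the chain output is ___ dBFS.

-16.5 dBFS

Stage 1: 21 dB above -24 dBFS, reduced 6:1 to 3.5 dB above → -20.5 dBFS.
Stage 2: -20.5 dBFS ≤ -5.5 dBFS, so stage 2 doesn't engage; make-up brings it to -16.5 dBFS.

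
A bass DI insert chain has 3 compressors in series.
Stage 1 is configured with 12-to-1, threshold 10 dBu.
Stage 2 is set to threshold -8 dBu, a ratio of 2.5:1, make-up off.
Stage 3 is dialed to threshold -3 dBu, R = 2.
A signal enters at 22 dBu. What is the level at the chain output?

Stage 1: 22 dBu is 12 dB over 10 dBu; at 12:1 that becomes 1 dB over, giving 11 dBu.
Stage 2: 19 dB above -8 dBu, reduced 2.5:1 to 7.6 dB above → -0.4 dBu.
Stage 3: -0.4 dBu is 2.6 dB over -3 dBu; at 2:1 that becomes 1.3 dB over, giving -1.7 dBu.

-1.7 dBu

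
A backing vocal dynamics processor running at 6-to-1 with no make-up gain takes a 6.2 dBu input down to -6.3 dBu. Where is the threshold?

Let T be the threshold. Output overshoot = (input overshoot)/R, so -6.3 − T = (6.2 − T)/6.
6·(-6.3 − T) = 6.2 − T → 5·T = -37.8 − 6.2 = -44.
T = -44/5 = -8.8 dBu.

-8.8 dBu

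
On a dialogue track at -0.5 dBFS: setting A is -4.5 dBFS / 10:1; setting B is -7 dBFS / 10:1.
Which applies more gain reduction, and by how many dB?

B, by 2.25 dB

A: overshoot 4 dB → output overshoot 0.4 dB → GR 3.6 dB.
B: overshoot 6.5 dB → output overshoot 0.65 dB → GR 5.85 dB.
Difference: 2.25 dB in favour of B.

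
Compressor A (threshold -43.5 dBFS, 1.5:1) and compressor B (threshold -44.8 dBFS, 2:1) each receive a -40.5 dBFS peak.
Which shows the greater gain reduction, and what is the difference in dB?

B, by 1.15 dB

A: GR = 3 − 3/1.5 = 1 dB.
B: GR = 4.3 − 4.3/2 = 2.15 dB.
Difference: 1.15 dB in favour of B.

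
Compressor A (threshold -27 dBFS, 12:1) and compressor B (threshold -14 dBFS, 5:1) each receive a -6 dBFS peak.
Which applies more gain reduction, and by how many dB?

A: 21 dB over, compressed to 1.75 dB over, so 19.25 dB of GR.
B: 8 dB over, compressed to 1.6 dB over, so 6.4 dB of GR.
Difference: 12.85 dB in favour of A.

A, by 12.85 dB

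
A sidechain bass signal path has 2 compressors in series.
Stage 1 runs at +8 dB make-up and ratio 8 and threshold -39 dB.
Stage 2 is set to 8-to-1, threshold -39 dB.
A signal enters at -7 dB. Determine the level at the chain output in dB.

Stage 1: 32 dB above -39 dB, reduced 8:1 to 4 dB above → -35 dB; +8 dB make-up → -27 dB.
Stage 2: -27 dB is 12 dB over -39 dB; at 8:1 that becomes 1.5 dB over, giving -37.5 dB.

-37.5 dB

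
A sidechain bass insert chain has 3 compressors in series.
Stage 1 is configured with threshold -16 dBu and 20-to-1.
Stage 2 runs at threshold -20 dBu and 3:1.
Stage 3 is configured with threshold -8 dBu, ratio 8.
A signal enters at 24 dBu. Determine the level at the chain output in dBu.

Stage 1: 40 dB above -16 dBu, reduced 20:1 to 2 dB above → -14 dBu.
Stage 2: 6 dB above -20 dBu, reduced 3:1 to 2 dB above → -18 dBu.
Stage 3: below threshold (-18 ≤ -8); passes unchanged; output -18 dBu.

-18 dBu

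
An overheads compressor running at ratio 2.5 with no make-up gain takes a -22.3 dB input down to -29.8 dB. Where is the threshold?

-34.8 dB

Input is 12.5 dB above T (since output overshoot × R = input overshoot: (-29.8 − T)·2.5 = -22.3 − T gives T = -34.8 dB).
Check: -34.8 + (-22.3 − (-34.8))/2.5 = -34.8 + 5 = -29.8 dB. ✓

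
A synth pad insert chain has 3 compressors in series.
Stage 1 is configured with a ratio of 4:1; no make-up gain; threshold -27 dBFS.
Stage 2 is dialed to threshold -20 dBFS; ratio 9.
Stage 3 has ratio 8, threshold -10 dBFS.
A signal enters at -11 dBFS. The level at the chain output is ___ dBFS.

Stage 1: 16 dB above -27 dBFS, reduced 4:1 to 4 dB above → -23 dBFS.
Stage 2: below threshold (-23 ≤ -20); passes unchanged; output -23 dBFS.
Stage 3: below threshold (-23 ≤ -10); passes unchanged; output -23 dBFS.

-23 dBFS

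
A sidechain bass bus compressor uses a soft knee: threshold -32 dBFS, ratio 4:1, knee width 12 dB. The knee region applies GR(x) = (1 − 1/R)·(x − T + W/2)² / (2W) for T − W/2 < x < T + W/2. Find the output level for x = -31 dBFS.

-32.53125 dBFS

x − T + W/2 = -31 − (-32) + 6 = 7.
GR = (1 − 1/4) × 7² / 24 = 0.75 × 49 / 24 = 1.53125 dB.
Output = -31 − 1.53125 = -32.53125 dBFS.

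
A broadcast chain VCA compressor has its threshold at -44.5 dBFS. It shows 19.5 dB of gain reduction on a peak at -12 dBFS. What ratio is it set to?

2.5:1

Input overshoot = -12 − (-44.5) = 32.5 dB.
Output overshoot = 32.5 − 19.5 = 13 dB.
Ratio = input overshoot / output overshoot = 32.5 / 13 = 2.5.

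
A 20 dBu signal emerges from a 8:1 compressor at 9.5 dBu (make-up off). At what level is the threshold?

Let T be the threshold. Output overshoot = (input overshoot)/R, so 9.5 − T = (20 − T)/8.
8·(9.5 − T) = 20 − T → 7·T = 76 − 20 = 56.
T = 56/7 = 8 dBu.

8 dBu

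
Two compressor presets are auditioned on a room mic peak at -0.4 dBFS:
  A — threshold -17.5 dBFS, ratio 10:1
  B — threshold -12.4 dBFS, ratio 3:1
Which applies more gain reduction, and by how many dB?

A: GR = 17.1 − 17.1/10 = 15.39 dB.
B: GR = 12 − 12/3 = 8 dB.
Difference: 7.39 dB in favour of A.

A, by 7.39 dB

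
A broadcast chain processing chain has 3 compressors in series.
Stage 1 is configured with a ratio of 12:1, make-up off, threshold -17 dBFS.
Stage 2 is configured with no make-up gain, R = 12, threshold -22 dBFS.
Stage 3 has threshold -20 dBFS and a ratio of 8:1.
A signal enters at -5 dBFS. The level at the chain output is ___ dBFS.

Stage 1: -5 dBFS is 12 dB over -17 dBFS; at 12:1 that becomes 1 dB over, giving -16 dBFS.
Stage 2: 6 dB above -22 dBFS, reduced 12:1 to 0.5 dB above → -21.5 dBFS.
Stage 3: below threshold (-21.5 ≤ -20); passes unchanged; output -21.5 dBFS.

-21.5 dBFS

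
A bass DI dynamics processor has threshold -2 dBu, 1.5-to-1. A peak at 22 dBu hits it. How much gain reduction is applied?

8 dB

The signal is 24 dB above threshold.
A 1.5:1 ratio leaves 16 dB of that excess.
So the signal is attenuated by 24 − 16 = 8 dB.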